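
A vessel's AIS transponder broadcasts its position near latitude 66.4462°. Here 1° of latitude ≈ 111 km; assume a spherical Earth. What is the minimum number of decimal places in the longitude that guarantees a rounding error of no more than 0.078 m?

6 decimal places

At 66.4462° one degree of longitude covers 111000 × cos 66.4462° ≈ 111000 × 0.3996 ≈ 44356.7 m.
Rounding to N decimal places gives at most 0.5 × 10⁻ᴺ degrees of error, i.e. 0.5 × 10⁻ᴺ × 44356.7 m.
Need 0.5 × 44356.7 × 10⁻ᴺ ≤ 0.078 → 10⁻ᴺ ≤ 3.517e-06, so N ≥ 5.45.
At 5 places the error can reach 0.222 m, but 6 places keeps it to 0.0222 m.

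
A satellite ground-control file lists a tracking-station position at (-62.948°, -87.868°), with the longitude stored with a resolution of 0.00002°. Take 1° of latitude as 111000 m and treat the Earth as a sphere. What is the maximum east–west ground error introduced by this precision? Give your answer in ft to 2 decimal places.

1.66 ft

With a 0.00002° grid the true value lies within half a step, ±0.00002°/2 = ±1e-05°, of the stored one.
Parallels shrink by cos φ, so at 62.948° a degree of longitude is 111000 × 0.4548 ≈ 50482.7 m.
East–west error: 1e-05° × 50482.7 m/° ≈ 0.504827 m.
In feet: 0.504827 m ÷ 0.3048 ≈ 1.6563 ft.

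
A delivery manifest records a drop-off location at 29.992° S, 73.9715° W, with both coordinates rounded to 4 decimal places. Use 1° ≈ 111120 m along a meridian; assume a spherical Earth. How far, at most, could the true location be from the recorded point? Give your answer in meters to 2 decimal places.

Rounding to 4 decimal places leaves each coordinate within ±5e-05° of the true value.
North–south component: 5e-05° × 111120 = 5.556 m.
Longitude error → 5e-05 × 111120 × cos 29.992° = 5e-05 × 111120 × 0.8661 ≈ 4.81202 m.
The two errors are perpendicular, so the maximum displacement is √(5.556² + 4.81202²) ≈ 7.35015 m.

7.35 meters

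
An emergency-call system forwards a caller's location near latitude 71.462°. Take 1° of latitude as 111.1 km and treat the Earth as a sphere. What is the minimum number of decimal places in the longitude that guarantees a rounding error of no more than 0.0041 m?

At 71.462° one degree of longitude covers 111100 × cos 71.462° ≈ 111100 × 0.3179 ≈ 35322.4 m.
N decimal places → at most half a unit in the last place, 0.5 × 10⁻ᴺ° = 35322.4/2 × 10⁻ᴺ m.
Setting 17661.2 × 10⁻ᴺ ≤ 0.0041 gives 10ᴺ ≥ 4.308e+06, i.e. N ≥ 6.63.
At 6 places the error can reach 0.0177 m, but 7 places keeps it to 0.00177 m.

7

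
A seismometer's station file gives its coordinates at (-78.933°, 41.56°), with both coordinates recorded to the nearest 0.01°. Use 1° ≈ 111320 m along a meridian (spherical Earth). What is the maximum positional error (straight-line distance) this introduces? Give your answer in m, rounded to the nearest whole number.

Rounding to 2 decimal places leaves each coordinate within ±0.005° of the true value.
Latitude error → 0.005 × 111320 = 556.6 m along the meridian.
E–W at 78.933°: 0.005° × 111320 × cos 78.933° = 0.005 × 111320 × 0.1920 ≈ 106.843 m.
Combining orthogonally: (556.6² + 106.843²)^½ ≈ 566.762 m.

567 m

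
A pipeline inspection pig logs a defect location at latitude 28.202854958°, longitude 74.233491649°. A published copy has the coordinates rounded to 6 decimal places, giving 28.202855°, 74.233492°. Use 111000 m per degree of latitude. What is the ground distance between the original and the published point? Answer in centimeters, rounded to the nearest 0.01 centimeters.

3.47 centimeters

The latitude changed by -0.000000042° and the longitude by -0.000000351°.
N–S: -0.000000042° × 111000 m/° = -0.004662 m.
East–west at this latitude: -0.000000351° × 111000 × cos 28.2029° ≈ -0.000000351 × 97822.1 = -0.0343355 m.
Distance: √(0.004662² + 0.0343355²) ≈ 0.0346506 m.
That is 0.0346506 m = 3.4651 cm.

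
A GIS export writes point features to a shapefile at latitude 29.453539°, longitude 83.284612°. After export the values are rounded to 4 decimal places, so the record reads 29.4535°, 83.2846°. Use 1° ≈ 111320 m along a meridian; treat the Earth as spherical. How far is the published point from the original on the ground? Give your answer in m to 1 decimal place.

4.5 m

The latitude changed by +0.000039° and the longitude by +0.000012°.
N–S: 0.000039° × 111320 m/° = 4.34148 m.
E–W at 29.4535°: 0.000012° × 111320 × cos 29.4535° = 0.000012 × 111320 × 0.8708 ≈ 1.16319 m.
Distance: √(4.34148² + 1.16319²) ≈ 4.4946 m.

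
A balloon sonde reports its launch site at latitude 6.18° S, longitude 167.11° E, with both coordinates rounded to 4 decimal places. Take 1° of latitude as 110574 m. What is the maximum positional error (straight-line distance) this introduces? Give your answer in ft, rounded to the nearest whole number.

26 ft

Rounding to 4 decimal places leaves each coordinate within ±5e-05° of the true value.
Latitude error → 5e-05 × 110574 = 5.5287 m along the meridian.
E–W at 6.18°: 5e-05° × 110574 × cos 6.18° = 5e-05 × 110574 × 0.9942 ≈ 5.49657 m.
The two errors are perpendicular, so the maximum displacement is √(5.5287² + 5.49657²) ≈ 7.79608 m.
Converting: 7.79608 m × 3.2808 ft/m ≈ 25.578 ft.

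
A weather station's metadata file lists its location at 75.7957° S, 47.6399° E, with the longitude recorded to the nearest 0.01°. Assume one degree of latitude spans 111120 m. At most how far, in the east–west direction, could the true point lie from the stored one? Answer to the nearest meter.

Rounding to 2 decimal places leaves the longitude within ±0.005° of the true value.
One degree of longitude at 75.7957° is 111120 × cos 75.7957° ≈ 111120 × 0.2454 = 27266.6 m.
East–west error: 0.005° × 27266.6 m/° ≈ 136.333 m.

136 meters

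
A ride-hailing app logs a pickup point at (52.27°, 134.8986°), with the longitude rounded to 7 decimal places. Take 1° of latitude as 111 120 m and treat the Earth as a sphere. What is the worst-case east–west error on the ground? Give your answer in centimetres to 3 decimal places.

0.340 centimetres

Rounding to 7 decimal places leaves the longitude within ±5e-08° of the true value.
Parallels shrink by cos φ, so at 52.27° a degree of longitude is 111120 × 0.6119 ≈ 67998.9 m.
East–west error: 5e-08° × 67998.9 m/° ≈ 0.00339995 m.
That is 0.00339995 m = 0.33999 cm.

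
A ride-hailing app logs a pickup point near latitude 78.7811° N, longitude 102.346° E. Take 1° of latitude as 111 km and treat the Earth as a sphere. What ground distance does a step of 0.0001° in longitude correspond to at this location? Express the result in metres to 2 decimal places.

2.16 metres

One degree of longitude here spans 111000 × cos 78.7811° = 111000 × 0.1946 ≈ 21595.9 m; 0.0001° of that is 2.15959 m.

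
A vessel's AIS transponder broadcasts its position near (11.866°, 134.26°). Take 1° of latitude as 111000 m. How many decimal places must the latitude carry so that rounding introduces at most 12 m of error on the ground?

One degree of latitude covers 111000 m.
Rounding to N decimal places gives at most 0.5 × 10⁻ᴺ degrees of error, i.e. 0.5 × 10⁻ᴺ × 111000 m.
Setting 55500 × 10⁻ᴺ ≤ 12 gives 10ᴺ ≥ 4625, i.e. N ≥ 3.67.
N = 3 would give 55.5 m (too coarse); N = 4 gives 5.55 m ≤ 12 m.

4 decimal places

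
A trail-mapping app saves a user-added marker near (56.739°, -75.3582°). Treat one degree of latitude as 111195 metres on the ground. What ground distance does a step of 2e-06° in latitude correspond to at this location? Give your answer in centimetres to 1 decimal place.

Along a meridian 2e-06° is 2e-06 × 111195 = 0.22239 m.
That is 0.22239 m = 22.239 cm.

22.2 centimetres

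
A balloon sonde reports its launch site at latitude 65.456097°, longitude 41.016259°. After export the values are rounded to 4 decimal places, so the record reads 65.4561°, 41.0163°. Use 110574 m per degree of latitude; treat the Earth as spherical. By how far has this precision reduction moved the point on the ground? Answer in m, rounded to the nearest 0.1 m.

The latitude changed by -0.000003° and the longitude by -0.000041°.
North–south shift: -0.000003 × 110574 = -0.331722 m.
East–west at this latitude: -0.000041° × 110574 × cos 65.4561° ≈ -0.000041 × 45931.4 = -1.88319 m.
Hypotenuse of the two orthogonal shifts: √(0.331722² + 1.88319²) = 1.91218 m.

1.9 m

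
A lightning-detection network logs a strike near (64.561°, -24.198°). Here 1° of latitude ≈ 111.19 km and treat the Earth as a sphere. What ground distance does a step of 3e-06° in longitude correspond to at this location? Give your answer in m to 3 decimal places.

0.143 m

One degree of longitude here spans 111190 × cos 64.561° = 111190 × 0.4295 ≈ 47761.7 m; 3e-06° of that is 0.143285 m.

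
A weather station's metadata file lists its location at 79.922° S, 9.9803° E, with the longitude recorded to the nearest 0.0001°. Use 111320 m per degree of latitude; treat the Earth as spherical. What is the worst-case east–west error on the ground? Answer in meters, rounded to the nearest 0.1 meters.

Rounding to 4 decimal places leaves the longitude within ±5e-05° of the true value.
At latitude 79.922° a degree of longitude spans 111320 m × cos 79.922° = 111320 × 0.1750 ≈ 19479.7 m.
East–west error: 5e-05° × 19479.7 m/° ≈ 0.973987 m.

1.0 meters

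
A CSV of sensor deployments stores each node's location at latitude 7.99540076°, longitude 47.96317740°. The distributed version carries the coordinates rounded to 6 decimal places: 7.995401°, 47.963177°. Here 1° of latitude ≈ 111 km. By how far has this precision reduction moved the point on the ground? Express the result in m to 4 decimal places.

0.0514 m

The latitude changed by -0.00000024° and the longitude by +0.00000040°.
North–south shift: -0.00000024 × 111000 = -0.02664 m.
East–west at this latitude: 0.00000040° × 111000 × cos 7.9954° ≈ 0.00000040 × 109921 = 0.0439684 m.
Hypotenuse of the two orthogonal shifts: √(0.02664² + 0.0439684²) = 0.0514092 m.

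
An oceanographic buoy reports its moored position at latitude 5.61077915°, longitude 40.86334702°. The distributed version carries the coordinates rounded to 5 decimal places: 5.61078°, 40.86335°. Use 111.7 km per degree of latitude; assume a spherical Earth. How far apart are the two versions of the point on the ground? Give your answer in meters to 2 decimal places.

Δlat = 5.61077915 − 5.61078 = -0.00000085°; Δlon = 40.86334702 − 40.86335 = -0.00000298°.
N–S: -0.00000085° × 111700 m/° = -0.094945 m.
East–west at this latitude: -0.00000298° × 111700 × cos 5.61078° ≈ -0.00000298 × 111165 = -0.331271 m.
Hypotenuse of the two orthogonal shifts: √(0.094945² + 0.331271²) = 0.344609 m.

0.34 meters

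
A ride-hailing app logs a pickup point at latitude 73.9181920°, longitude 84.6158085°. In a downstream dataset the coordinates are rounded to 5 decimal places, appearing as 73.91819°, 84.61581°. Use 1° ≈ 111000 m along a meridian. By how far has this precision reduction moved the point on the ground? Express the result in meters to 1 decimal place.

0.2 meters

Δlat = 73.9181920 − 73.91819 = +0.0000020°; Δlon = 84.6158085 − 84.61581 = -0.0000015°.
North–south shift: 0.0000020 × 111000 = 0.222 m.
East–west at this latitude: -0.0000015° × 111000 × cos 73.9182° ≈ -0.0000015 × 30748.1 = -0.0461221 m.
Hypotenuse of the two orthogonal shifts: √(0.222² + 0.0461221²) = 0.22674 m.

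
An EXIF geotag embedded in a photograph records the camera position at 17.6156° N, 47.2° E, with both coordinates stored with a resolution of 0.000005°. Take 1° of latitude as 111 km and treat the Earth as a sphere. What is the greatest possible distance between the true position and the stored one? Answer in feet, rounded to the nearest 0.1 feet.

With a 0.000005° grid the true value lies within half a step, ±0.000005°/2 = ±2.5e-06°, of the stored one.
North–south component: 2.5e-06° × 111000 = 0.2775 m.
Longitude error → 2.5e-06 × 111000 × cos 17.6156° = 2.5e-06 × 111000 × 0.9531 ≈ 0.264488 m.
Worst case both components are at the extreme and orthogonal: √(0.2775² + 0.264488²) ≈ 0.383354 m.
In feet: 0.383354 m ÷ 0.3048 ≈ 1.2577 ft.

1.3 feet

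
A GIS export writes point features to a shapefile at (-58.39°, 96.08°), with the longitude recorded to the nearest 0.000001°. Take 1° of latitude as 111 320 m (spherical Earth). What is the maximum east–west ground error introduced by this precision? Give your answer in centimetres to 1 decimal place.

Rounding to 6 decimal places leaves the longitude within ±5e-07° of the true value.
One degree of longitude at 58.39° is 111320 × cos 58.39° ≈ 111320 × 0.5241 = 58346.7 m.
So at most 5e-07° × 58346.7 ≈ 0.0291733 m east–west.
That is 0.0291733 m = 2.9173 cm.

2.9 centimetres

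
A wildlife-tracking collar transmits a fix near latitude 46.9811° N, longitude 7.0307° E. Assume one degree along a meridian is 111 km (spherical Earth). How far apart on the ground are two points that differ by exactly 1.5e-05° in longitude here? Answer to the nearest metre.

One degree of longitude here spans 111000 × cos 46.9811° = 111000 × 0.6822 ≈ 75728.6 m; 1.5e-05° of that is 1.13593 m.

1 metres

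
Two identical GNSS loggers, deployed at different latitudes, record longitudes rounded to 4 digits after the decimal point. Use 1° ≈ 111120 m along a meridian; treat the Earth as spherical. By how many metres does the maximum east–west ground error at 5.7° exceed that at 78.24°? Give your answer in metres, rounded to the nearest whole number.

Rounding to 4 decimal places leaves the longitude within ±5e-05° of the true value.
Error at 5.7° = 5e-05° × 111120 × cos 5.7° ≈ 5.556 × 0.9951 = 5.5285 m.
At 78.24°: 5e-05° × 111120 × cos 78.24° = 5e-05 × 111120 × 0.2038 ≈ 1.1324 m.
So the lower-latitude error exceeds the higher by 5.5285 − 1.1324 = 4.3961 m.

4 metres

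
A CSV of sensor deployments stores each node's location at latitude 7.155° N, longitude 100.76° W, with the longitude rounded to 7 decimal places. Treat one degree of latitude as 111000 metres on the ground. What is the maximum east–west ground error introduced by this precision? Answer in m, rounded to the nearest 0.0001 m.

Rounding to 7 decimal places leaves the longitude within ±5e-08° of the true value.
At latitude 7.155° a degree of longitude spans 111000 m × cos 7.155° = 111000 × 0.9922 ≈ 110136 m.
So at most 5e-08° × 110136 ≈ 0.00550678 m east–west.

0.0055 m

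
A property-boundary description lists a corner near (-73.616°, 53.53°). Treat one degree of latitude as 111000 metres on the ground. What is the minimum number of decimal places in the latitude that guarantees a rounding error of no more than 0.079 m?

6 decimal places

One degree of latitude covers 111000 m.
N decimal places → at most half a unit in the last place, 0.5 × 10⁻ᴺ° = 111000/2 × 10⁻ᴺ m.
Setting 55500 × 10⁻ᴺ ≤ 0.079 gives 10ᴺ ≥ 7.025e+05, i.e. N ≥ 5.85.
So 6 decimal places suffice (0.0555 m); 5 would allow up to 0.555 m.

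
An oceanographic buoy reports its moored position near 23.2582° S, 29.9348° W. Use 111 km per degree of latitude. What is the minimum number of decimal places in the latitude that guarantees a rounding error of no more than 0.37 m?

One degree of latitude covers 111000 m.
With N decimal places the half-ulp bound is 0.5·10⁻ᴺ°, or 0.5·10⁻ᴺ × 111000 m on the ground.
Setting 55500 × 10⁻ᴺ ≤ 0.37 gives 10ᴺ ≥ 1.5e+05, i.e. N ≥ 5.18.
N = 5 would give 0.555 m (too coarse); N = 6 gives 0.0555 m ≤ 0.37 m.

6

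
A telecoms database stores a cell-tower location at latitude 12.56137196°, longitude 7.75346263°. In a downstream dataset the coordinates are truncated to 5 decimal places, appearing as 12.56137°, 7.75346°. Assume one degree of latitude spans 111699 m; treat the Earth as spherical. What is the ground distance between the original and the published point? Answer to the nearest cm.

Δlat = 12.56137196 − 12.56137 = +0.00000196°; Δlon = 7.75346263 − 7.75346 = +0.00000263°.
N–S: 0.00000196° × 111699 m/° = 0.21893 m.
East–west at this latitude: 0.00000263° × 111699 × cos 12.5614° ≈ 0.00000263 × 109025 = 0.286737 m.
Distance: √(0.21893² + 0.286737²) ≈ 0.360761 m.
That is 0.360761 m = 36.076 cm.

36 cm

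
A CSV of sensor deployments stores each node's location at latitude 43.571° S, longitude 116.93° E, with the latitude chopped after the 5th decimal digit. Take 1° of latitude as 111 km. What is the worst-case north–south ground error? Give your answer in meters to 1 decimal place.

1.1 meters

Truncating at 5 decimal places can drop up to a full unit in the last place, so the latitude may be off by as much as 1e-05°.
North–south distance: 1e-05° × 111000 m/° = 1.11 m.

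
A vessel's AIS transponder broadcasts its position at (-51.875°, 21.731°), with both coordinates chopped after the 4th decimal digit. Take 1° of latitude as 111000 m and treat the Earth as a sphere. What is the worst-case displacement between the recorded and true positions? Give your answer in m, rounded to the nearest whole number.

13 m

Truncating at 4 decimal places can drop up to a full unit in the last place, so each coordinate may be off by as much as 0.0001°.
N–S: 0.0001° × 111000 m/° = 11.1 m.
Longitude error → 0.0001 × 111000 × cos 51.875° = 0.0001 × 111000 × 0.6174 ≈ 6.85291 m.
The two errors are perpendicular, so the maximum displacement is √(11.1² + 6.85291²) ≈ 13.045 m.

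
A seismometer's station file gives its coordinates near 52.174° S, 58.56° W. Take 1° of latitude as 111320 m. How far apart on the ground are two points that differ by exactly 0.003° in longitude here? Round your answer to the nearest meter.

205 meters

0.003° of longitude at 52.174° is 0.003 × 111320 × cos 52.174° ≈ 0.003 × 68268.7 = 204.806 m.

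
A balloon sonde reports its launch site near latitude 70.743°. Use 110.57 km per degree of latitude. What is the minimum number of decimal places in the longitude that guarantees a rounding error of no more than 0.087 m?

6

At 70.743° one degree of longitude covers 110570 × cos 70.743° ≈ 110570 × 0.3298 ≈ 36466.6 m.
N decimal places → at most half a unit in the last place, 0.5 × 10⁻ᴺ° = 36466.6/2 × 10⁻ᴺ m.
Setting 18233.3 × 10⁻ᴺ ≤ 0.087 gives 10ᴺ ≥ 2.096e+05, i.e. N ≥ 5.32.
So 6 decimal places suffice (0.0182 m); 5 would allow up to 0.182 m.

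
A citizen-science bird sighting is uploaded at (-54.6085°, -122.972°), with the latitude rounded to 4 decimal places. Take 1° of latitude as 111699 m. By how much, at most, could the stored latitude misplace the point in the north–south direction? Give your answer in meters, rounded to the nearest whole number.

Rounding to 4 decimal places leaves the latitude within ±5e-05° of the true value.
So the N–S error is at most 5e-05 × 111699 = 5.58495 m.

6 meters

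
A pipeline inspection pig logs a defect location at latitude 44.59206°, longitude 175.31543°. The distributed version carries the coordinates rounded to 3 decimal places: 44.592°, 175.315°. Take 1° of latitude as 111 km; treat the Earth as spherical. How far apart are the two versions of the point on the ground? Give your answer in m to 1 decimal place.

Δlat = 44.59206 − 44.592 = +0.00006°; Δlon = 175.31543 − 175.315 = +0.00043°.
North–south shift: 0.00006 × 111000 = 6.66 m.
E–W at 44.592°: 0.00043° × 111000 × cos 44.592° = 0.00043 × 111000 × 0.7121 ≈ 33.9897 m.
Combined displacement = (6.66² + 33.9897²)^½ ≈ 34.636 m.

34.6 m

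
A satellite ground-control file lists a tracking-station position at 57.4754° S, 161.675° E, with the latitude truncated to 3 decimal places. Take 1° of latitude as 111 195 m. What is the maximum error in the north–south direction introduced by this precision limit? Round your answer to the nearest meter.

111 meters

Truncating at 3 decimal places can drop up to a full unit in the last place, so the latitude may be off by as much as 0.001°.
North–south distance: 0.001° × 111195 m/° = 111.195 m.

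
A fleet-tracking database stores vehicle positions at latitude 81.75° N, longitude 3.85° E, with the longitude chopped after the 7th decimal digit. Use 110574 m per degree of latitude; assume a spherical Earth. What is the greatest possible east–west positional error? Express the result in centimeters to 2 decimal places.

Truncating at 7 decimal places can drop up to a full unit in the last place, so the longitude may be off by as much as 1e-07°.
Parallels shrink by cos φ, so at 81.75° a degree of longitude is 110574 × 0.1435 ≈ 15866.6 m.
So at most 1e-07° × 15866.6 ≈ 0.00158666 m east–west.
That is 0.00158666 m = 0.15867 cm.

0.16 centimeters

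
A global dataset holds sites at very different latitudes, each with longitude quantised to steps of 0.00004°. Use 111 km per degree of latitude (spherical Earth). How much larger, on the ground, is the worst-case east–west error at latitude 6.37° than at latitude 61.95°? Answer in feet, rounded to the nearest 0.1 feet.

3.8 feet

With a 0.00004° grid the true value lies within half a step, ±0.00004°/2 = ±2e-05°, of the stored one.
At 6.37°: 2e-05° × 111000 × cos 6.37° = 2e-05 × 111000 × 0.9938 ≈ 2.2063 m.
Error at 61.95° = 2e-05° × 111000 × cos 61.95° ≈ 2.22 × 0.4702 = 1.0439 m.
So the lower-latitude error exceeds the higher by 2.2063 − 1.0439 = 1.1624 m.
Converting: 1.16236 m × 3.2808 ft/m ≈ 3.8135 ft.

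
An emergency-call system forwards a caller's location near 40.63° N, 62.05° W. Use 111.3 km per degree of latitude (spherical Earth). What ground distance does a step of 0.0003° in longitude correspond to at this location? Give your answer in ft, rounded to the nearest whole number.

83 ft

One degree of longitude here spans 111300 × cos 40.63° = 111300 × 0.7589 ≈ 84469 m; 0.0003° of that is 25.3407 m.
Converting: 25.3407 m × 3.2808 ft/m ≈ 83.139 ft.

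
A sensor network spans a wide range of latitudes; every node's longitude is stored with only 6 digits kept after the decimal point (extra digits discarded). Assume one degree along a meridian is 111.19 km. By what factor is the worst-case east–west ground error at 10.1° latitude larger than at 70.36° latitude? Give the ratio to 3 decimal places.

2.929

Truncating at 6 decimal places can drop up to a full unit in the last place, so the longitude may be off by as much as 1e-06°.
At 10.1°: 1e-06° × 111190 × cos 10.1° = 1e-06 × 111190 × 0.9845 ≈ 0.10947 m.
Error at 70.36° = 1e-06° × 111190 × cos 70.36° ≈ 0.11119 × 0.3361 = 0.037372 m.
Ratio: 0.10947 / 0.037372 = cos 10.1° / cos 70.36° ≈ 2.9291.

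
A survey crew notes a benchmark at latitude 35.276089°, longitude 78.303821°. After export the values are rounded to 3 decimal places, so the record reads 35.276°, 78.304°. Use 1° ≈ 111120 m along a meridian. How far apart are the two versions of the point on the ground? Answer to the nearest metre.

The latitude changed by +0.000089° and the longitude by -0.000179°.
North–south shift: 0.000089 × 111120 = 9.88968 m.
East–west at this latitude: -0.000179° × 111120 × cos 35.276° ≈ -0.000179 × 90716.1 = -16.2382 m.
Distance: √(9.88968² + 16.2382²) ≈ 19.0127 m.

19 metres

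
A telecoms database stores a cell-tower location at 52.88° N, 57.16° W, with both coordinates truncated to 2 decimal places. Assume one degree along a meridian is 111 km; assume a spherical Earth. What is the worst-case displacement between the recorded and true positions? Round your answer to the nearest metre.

1296 metres

Truncating at 2 decimal places can drop up to a full unit in the last place, so each coordinate may be off by as much as 0.01°.
Latitude error → 0.01 × 111000 = 1110 m along the meridian.
E–W at 52.88°: 0.01° × 111000 × cos 52.88° = 0.01 × 111000 × 0.6035 ≈ 669.87 m.
Worst case both components are at the extreme and orthogonal: √(1110² + 669.87²) ≈ 1296.47 m.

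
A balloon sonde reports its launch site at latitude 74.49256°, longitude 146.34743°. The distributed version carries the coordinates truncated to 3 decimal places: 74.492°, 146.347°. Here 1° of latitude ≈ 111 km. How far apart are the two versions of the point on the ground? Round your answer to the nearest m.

Δlat = 74.49256 − 74.492 = +0.00056°; Δlon = 146.34743 − 146.347 = +0.00043°.
North–south shift: 0.00056 × 111000 = 62.16 m.
East–west at this latitude: 0.00043° × 111000 × cos 74.492° ≈ 0.00043 × 29678.4 = 12.7617 m.
Combined displacement = (62.16² + 12.7617²)^½ ≈ 63.4565 m.

63 m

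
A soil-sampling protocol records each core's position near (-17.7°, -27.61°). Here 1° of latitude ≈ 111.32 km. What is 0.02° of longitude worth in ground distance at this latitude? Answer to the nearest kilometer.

2 kilometers

0.02° of longitude at 17.7° is 0.02 × 111320 × cos 17.7° ≈ 0.02 × 106050 = 2121.01 m.
That is 2121.01 m = 2.121 km.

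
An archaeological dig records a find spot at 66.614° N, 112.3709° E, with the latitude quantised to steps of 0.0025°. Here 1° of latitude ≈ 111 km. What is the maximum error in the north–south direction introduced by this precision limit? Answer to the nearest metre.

With a 0.0025° grid the true value lies within half a step, ±0.0025°/2 = ±0.00125°, of the stored one.
Along the meridian that is 0.00125° × 111000 m/° = 138.75 m.

139 metres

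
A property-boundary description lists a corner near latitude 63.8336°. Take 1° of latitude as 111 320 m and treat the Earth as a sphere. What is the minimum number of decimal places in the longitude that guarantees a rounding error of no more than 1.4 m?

At 63.8336° one degree of longitude covers 111320 × cos 63.8336° ≈ 111320 × 0.4410 ≈ 49089.8 m.
With N decimal places the half-ulp bound is 0.5·10⁻ᴺ°, or 0.5·10⁻ᴺ × 49089.8 m on the ground.
Setting 24544.9 × 10⁻ᴺ ≤ 1.4 gives 10ᴺ ≥ 1.753e+04, i.e. N ≥ 4.24.
At 4 places the error can reach 2.45 m, but 5 places keeps it to 0.245 m.

5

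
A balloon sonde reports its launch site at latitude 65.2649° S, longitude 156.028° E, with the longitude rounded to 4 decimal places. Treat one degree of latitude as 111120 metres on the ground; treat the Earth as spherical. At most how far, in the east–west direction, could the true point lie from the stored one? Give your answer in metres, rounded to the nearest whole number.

2 metres

Rounding to 4 decimal places leaves the longitude within ±5e-05° of the true value.
One degree of longitude at 65.2649° is 111120 × cos 65.2649° ≈ 111120 × 0.4184 = 46495.2 m.
Maximum E–W displacement: 5e-05 × 46495.2 = 2.32476 m.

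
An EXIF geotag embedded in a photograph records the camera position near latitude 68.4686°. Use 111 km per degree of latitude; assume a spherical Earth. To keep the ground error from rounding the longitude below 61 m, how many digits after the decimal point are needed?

3 decimal places

At 68.4686° one degree of longitude covers 111000 × cos 68.4686° ≈ 111000 × 0.3670 ≈ 40738.2 m.
With N decimal places the half-ulp bound is 0.5·10⁻ᴺ°, or 0.5·10⁻ᴺ × 40738.2 m on the ground.
Setting 20369.1 × 10⁻ᴺ ≤ 61 gives 10ᴺ ≥ 333.9, i.e. N ≥ 2.52.
At 2 places the error can reach 204 m, but 3 places keeps it to 20.4 m.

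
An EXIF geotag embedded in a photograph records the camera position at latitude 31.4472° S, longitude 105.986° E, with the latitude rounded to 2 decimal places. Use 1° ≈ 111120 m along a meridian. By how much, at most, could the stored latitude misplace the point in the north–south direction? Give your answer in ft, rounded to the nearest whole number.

1823 ft

Rounding to 2 decimal places leaves the latitude within ±0.005° of the true value.
Along the meridian that is 0.005° × 111120 m/° = 555.6 m.
Converting: 555.6 m × 3.2808 ft/m ≈ 1822.8 ft.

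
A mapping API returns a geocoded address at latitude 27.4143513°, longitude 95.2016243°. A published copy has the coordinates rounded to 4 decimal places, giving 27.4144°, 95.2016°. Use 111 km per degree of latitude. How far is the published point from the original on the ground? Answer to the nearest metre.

6 metres

Δlat = 27.4143513 − 27.4144 = -0.0000487°; Δlon = 95.2016243 − 95.2016 = +0.0000243°.
N–S: -0.0000487° × 111000 m/° = -5.4057 m.
East–west at this latitude: 0.0000243° × 111000 × cos 27.4144° ≈ 0.0000243 × 98534.7 = 2.39439 m.
Combined displacement = (5.4057² + 2.39439²)^½ ≈ 5.91225 m.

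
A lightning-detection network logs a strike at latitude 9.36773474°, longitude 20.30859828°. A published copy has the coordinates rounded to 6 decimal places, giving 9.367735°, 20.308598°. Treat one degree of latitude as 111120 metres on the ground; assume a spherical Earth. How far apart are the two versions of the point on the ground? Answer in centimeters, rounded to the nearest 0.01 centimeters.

4.22 centimeters

Δlat = 9.36773474 − 9.367735 = -0.00000026°; Δlon = 20.30859828 − 20.308598 = +0.00000028°.
N–S: -0.00000026° × 111120 m/° = -0.0288912 m.
East–west at this latitude: 0.00000028° × 111120 × cos 9.36773° ≈ 0.00000028 × 109638 = 0.0306987 m.
Combined displacement = (0.0288912² + 0.0306987²)^½ ≈ 0.0421558 m.
That is 0.0421558 m = 4.2156 cm.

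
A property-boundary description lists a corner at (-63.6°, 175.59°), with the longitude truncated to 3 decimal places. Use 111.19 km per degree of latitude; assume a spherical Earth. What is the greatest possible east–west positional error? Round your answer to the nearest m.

49 m

Truncating at 3 decimal places can drop up to a full unit in the last place, so the longitude may be off by as much as 0.001°.
At latitude 63.6° a degree of longitude spans 111190 m × cos 63.6° = 111190 × 0.4446 ≈ 49439 m.
East–west error: 0.001° × 49439 m/° ≈ 49.439 m.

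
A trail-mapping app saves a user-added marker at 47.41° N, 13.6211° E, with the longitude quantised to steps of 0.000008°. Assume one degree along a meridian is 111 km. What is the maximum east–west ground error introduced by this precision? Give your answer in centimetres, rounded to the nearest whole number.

30 centimetres

With a 0.000008° grid the true value lies within half a step, ±0.000008°/2 = ±4e-06°, of the stored one.
Parallels shrink by cos φ, so at 47.41° a degree of longitude is 111000 × 0.6767 ≈ 75119 m.
Maximum E–W displacement: 4e-06 × 75119 = 0.300476 m.
That is 0.300476 m = 30.048 cm.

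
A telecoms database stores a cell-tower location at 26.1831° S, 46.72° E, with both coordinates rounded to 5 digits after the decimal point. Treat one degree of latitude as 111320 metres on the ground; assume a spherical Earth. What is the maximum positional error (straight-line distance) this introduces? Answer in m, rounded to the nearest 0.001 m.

0.748 m

Rounding to 5 decimal places leaves each coordinate within ±5e-06° of the true value.
Latitude error → 5e-06 × 111320 = 0.5566 m along the meridian.
Longitude error → 5e-06 × 111320 × cos 26.1831° = 5e-06 × 111320 × 0.8974 ≈ 0.499486 m.
Worst case both components are at the extreme and orthogonal: √(0.5566² + 0.499486²) ≈ 0.747857 m.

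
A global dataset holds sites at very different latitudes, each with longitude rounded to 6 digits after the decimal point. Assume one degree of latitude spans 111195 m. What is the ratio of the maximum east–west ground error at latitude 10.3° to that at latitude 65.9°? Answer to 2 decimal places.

Rounding to 6 decimal places leaves the longitude within ±5e-07° of the true value.
Error at 10.3° = 5e-07° × 111195 × cos 10.3° ≈ 0.055597 × 0.9839 = 0.054702 m.
At 65.9°: 5e-07° × 111195 × cos 65.9° = 5e-07 × 111195 × 0.4083 ≈ 0.022702 m.
The ratio reduces to cos 10.3° / cos 65.9° = 0.9839/0.4083 ≈ 2.4095.

2.41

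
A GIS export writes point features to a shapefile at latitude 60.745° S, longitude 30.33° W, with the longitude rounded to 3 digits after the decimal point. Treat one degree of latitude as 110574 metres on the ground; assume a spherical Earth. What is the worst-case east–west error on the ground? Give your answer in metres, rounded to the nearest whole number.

Rounding to 3 decimal places leaves the longitude within ±0.0005° of the true value.
One degree of longitude at 60.745° is 110574 × cos 60.745° ≈ 110574 × 0.4887 = 54037.2 m.
East–west error: 0.0005° × 54037.2 m/° ≈ 27.0186 m.

27 metres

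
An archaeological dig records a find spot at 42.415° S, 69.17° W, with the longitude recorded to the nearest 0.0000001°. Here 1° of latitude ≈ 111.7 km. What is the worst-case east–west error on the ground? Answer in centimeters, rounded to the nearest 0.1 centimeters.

0.4 centimeters

Rounding to 7 decimal places leaves the longitude within ±5e-08° of the true value.
One degree of longitude at 42.415° is 111700 × cos 42.415° ≈ 111700 × 0.7383 = 82465.7 m.
Maximum E–W displacement: 5e-08 × 82465.7 = 0.00412329 m.
That is 0.00412329 m = 0.41233 cm.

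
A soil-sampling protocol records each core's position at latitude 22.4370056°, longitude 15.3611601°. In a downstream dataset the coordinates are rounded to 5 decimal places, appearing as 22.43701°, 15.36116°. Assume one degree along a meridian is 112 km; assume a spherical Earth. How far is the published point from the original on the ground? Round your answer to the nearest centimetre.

Δlat = 22.4370056 − 22.43701 = -0.0000044°; Δlon = 15.3611601 − 15.36116 = +0.0000001°.
North–south shift: -0.0000044 × 112000 = -0.4928 m.
East–west at this latitude: 0.0000001° × 112000 × cos 22.437° ≈ 0.0000001 × 103522 = 0.0103522 m.
Distance: √(0.4928² + 0.0103522²) ≈ 0.492909 m.
That is 0.492909 m = 49.291 cm.

49 centimetres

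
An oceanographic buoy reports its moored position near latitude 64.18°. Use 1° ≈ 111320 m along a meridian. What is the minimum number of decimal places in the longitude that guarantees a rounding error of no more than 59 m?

At 64.18° one degree of longitude covers 111320 × cos 64.18° ≈ 111320 × 0.4355 ≈ 48484.9 m.
N decimal places → at most half a unit in the last place, 0.5 × 10⁻ᴺ° = 48484.9/2 × 10⁻ᴺ m.
Need 0.5 × 48484.9 × 10⁻ᴺ ≤ 59 → 10⁻ᴺ ≤ 2.434e-03, so N ≥ 2.61.
N = 2 would give 242 m (too coarse); N = 3 gives 24.2 m ≤ 59 m.

3 decimal places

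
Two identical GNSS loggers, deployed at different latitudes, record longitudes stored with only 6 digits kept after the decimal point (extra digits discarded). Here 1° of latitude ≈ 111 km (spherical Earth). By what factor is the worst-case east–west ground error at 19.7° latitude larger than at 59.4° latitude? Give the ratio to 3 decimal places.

Truncating at 6 decimal places can drop up to a full unit in the last place, so the longitude may be off by as much as 1e-06°.
At 19.7°: 1e-06° × 111000 × cos 19.7° = 1e-06 × 111000 × 0.9415 ≈ 0.1045 m.
Error at 59.4° = 1e-06° × 111000 × cos 59.4° ≈ 0.111 × 0.5090 = 0.056504 m.
The ratio reduces to cos 19.7° / cos 59.4° = 0.9415/0.5090 ≈ 1.8495.

1.849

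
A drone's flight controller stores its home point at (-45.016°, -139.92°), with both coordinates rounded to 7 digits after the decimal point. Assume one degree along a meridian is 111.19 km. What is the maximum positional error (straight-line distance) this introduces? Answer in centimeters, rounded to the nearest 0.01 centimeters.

0.68 centimeters

Rounding to 7 decimal places leaves each coordinate within ±5e-08° of the true value.
North–south component: 5e-08° × 111190 = 0.0055595 m.
East–west component at 45.016°: 5e-08° × 111190 × cos 45.016° ≈ 5e-08 × 78601.2 ≈ 0.00393006 m.
The two errors are perpendicular, so the maximum displacement is √(0.0055595² + 0.00393006²) ≈ 0.00680834 m.
That is 0.00680834 m = 0.68083 cm.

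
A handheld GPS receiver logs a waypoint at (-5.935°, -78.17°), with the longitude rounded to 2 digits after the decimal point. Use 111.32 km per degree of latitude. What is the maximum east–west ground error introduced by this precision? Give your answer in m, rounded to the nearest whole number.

554 m

Rounding to 2 decimal places leaves the longitude within ±0.005° of the true value.
At latitude 5.935° a degree of longitude spans 111320 m × cos 5.935° = 111320 × 0.9946 ≈ 110723 m.
East–west error: 0.005° × 110723 m/° ≈ 553.617 m.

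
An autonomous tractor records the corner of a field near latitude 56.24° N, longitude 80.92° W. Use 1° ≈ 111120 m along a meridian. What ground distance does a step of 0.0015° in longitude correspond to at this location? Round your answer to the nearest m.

93 m

0.0015° of longitude at 56.24° is 0.0015 × 111120 × cos 56.24° ≈ 0.0015 × 61751.1 = 92.6266 m.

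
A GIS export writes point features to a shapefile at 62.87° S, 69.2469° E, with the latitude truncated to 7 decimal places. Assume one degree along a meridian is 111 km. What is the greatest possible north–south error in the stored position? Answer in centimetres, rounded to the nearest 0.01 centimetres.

1.11 centimetres

Truncating at 7 decimal places can drop up to a full unit in the last place, so the latitude may be off by as much as 1e-07°.
So the N–S error is at most 1e-07 × 111000 = 0.0111 m.
That is 0.0111 m = 1.11 cm.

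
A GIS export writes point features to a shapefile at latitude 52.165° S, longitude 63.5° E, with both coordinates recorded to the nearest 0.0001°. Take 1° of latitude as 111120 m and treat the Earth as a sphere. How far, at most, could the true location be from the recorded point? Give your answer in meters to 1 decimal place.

6.5 meters

Rounding to 4 decimal places leaves each coordinate within ±5e-05° of the true value.
N–S: 5e-05° × 111120 m/° = 5.556 m.
East–west component at 52.165°: 5e-05° × 111120 × cos 52.165° ≈ 5e-05 × 68159.9 ≈ 3.40799 m.
The two errors are perpendicular, so the maximum displacement is √(5.556² + 3.40799²) ≈ 6.51794 m.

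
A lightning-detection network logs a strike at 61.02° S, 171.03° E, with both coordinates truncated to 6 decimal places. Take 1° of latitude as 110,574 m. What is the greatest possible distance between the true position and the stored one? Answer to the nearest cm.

12 cm

Truncating at 6 decimal places can drop up to a full unit in the last place, so each coordinate may be off by as much as 1e-06°.
Latitude error → 1e-06 × 110574 = 0.110574 m along the meridian.
Longitude error → 1e-06 × 110574 × cos 61.02° = 1e-06 × 110574 × 0.4845 ≈ 0.0535736 m.
Worst case both components are at the extreme and orthogonal: √(0.110574² + 0.0535736²) ≈ 0.122869 m.
That is 0.122869 m = 12.287 cm.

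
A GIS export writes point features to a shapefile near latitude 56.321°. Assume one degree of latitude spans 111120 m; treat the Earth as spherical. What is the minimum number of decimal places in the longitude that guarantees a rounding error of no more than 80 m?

3

At 56.321° one degree of longitude covers 111120 × cos 56.321° ≈ 111120 × 0.5545 ≈ 61620.4 m.
With N decimal places the half-ulp bound is 0.5·10⁻ᴺ°, or 0.5·10⁻ᴺ × 61620.4 m on the ground.
Setting 30810.2 × 10⁻ᴺ ≤ 80 gives 10ᴺ ≥ 385.1, i.e. N ≥ 2.59.
At 2 places the error can reach 308 m, but 3 places keeps it to 30.8 m.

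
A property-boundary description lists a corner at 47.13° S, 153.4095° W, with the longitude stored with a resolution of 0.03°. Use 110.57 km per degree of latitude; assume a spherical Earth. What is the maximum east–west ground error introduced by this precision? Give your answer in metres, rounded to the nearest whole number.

With a 0.03° grid the true value lies within half a step, ±0.03°/2 = ±0.015°, of the stored one.
At latitude 47.13° a degree of longitude spans 110570 m × cos 47.13° = 110570 × 0.6803 ≈ 75224.9 m.
East–west error: 0.015° × 75224.9 m/° ≈ 1128.37 m.

1128 metres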